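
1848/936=1 + 38/39 = 1.97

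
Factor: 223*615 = 3^1*5^1*41^1 * 223^1 = 137145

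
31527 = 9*3503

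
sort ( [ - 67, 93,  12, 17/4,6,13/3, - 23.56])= [ -67, - 23.56,17/4,13/3,6,12,93]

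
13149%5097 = 2955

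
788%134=118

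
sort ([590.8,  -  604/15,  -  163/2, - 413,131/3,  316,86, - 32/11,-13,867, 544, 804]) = [ - 413, - 163/2, - 604/15, - 13,  -  32/11,131/3, 86,316,544,590.8,804,867 ]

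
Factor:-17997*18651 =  - 335662047 = - 3^2*7^1*857^1*6217^1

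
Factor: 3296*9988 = 32920448 = 2^7*11^1*103^1 *227^1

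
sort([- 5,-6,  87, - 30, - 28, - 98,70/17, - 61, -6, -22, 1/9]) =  [ - 98,-61, - 30, - 28, - 22, - 6,-6, - 5, 1/9,70/17,87]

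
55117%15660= 8137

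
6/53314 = 3/26657 = 0.00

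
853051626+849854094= 1702905720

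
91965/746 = 123 + 207/746 = 123.28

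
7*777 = 5439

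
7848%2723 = 2402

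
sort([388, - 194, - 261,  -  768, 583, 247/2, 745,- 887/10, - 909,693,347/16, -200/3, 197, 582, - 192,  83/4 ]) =[ - 909,-768, -261, - 194,  -  192, - 887/10 , - 200/3,83/4, 347/16 , 247/2,197, 388, 582,583 , 693, 745 ] 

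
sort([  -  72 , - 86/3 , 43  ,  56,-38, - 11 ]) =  [ - 72,-38, - 86/3,-11,43, 56] 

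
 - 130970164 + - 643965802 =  - 774935966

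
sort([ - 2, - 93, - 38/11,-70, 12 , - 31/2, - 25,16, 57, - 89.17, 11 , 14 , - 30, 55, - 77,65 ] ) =[-93,-89.17, - 77, - 70 , - 30, - 25, - 31/2, - 38/11,- 2,11,12, 14,16, 55, 57,65]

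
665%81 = 17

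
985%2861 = 985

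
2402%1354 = 1048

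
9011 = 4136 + 4875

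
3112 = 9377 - 6265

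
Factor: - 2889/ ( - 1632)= 963/544 = 2^(- 5) * 3^2*17^( - 1)*107^1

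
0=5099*0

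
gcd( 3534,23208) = 6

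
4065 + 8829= 12894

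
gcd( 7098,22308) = 1014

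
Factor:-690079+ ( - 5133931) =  - 5824010 = -2^1*5^1 * 107^1 * 5443^1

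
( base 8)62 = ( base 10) 50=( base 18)2e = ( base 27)1N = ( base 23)24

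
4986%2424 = 138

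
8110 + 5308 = 13418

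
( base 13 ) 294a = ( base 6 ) 43401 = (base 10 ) 5977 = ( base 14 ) 226d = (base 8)13531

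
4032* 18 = 72576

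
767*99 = 75933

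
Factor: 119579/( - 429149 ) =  - 197/707 = - 7^ (- 1)*101^(  -  1)*197^1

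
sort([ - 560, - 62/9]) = [ - 560, - 62/9]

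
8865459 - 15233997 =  - 6368538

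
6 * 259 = 1554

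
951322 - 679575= 271747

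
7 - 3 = 4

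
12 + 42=54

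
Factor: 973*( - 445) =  - 5^1*7^1 * 89^1*139^1 = - 432985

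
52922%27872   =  25050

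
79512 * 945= 75138840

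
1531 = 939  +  592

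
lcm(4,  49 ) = 196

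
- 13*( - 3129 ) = 40677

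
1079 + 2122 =3201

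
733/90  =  733/90 = 8.14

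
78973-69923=9050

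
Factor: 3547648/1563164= 886912/390791 = 2^7*13^2*41^1*390791^( - 1) 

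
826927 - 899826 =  - 72899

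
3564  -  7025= - 3461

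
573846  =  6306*91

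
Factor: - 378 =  - 2^1*3^3*7^1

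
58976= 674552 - 615576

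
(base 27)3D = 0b1011110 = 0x5e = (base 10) 94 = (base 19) 4i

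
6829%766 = 701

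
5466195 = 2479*2205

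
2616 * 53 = 138648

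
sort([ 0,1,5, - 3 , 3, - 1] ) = [ - 3,-1, 0,1, 3,5] 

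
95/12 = 7 + 11/12=7.92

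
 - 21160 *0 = 0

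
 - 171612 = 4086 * ( - 42 ) 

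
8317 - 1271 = 7046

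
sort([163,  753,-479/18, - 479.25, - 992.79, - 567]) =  [ - 992.79, - 567, - 479.25, - 479/18,163,753] 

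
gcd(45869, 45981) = 1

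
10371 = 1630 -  - 8741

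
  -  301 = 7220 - 7521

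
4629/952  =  4 + 821/952= 4.86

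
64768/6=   32384/3 = 10794.67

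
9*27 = 243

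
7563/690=2521/230 = 10.96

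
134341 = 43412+90929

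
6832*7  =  47824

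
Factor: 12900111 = 3^1*7^1*614291^1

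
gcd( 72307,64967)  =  1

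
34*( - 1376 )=  -  46784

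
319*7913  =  2524247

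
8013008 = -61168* (- 131 )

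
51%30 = 21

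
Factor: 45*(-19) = -855=- 3^2*5^1 * 19^1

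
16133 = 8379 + 7754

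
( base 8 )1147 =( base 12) 433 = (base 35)HK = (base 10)615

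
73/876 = 1/12 = 0.08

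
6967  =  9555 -2588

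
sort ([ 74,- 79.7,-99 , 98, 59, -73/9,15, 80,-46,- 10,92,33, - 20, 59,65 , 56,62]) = [ - 99, - 79.7, - 46, - 20,  -  10, - 73/9,15, 33 , 56, 59,  59,62,65,74, 80,92, 98]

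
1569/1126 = 1+ 443/1126=1.39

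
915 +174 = 1089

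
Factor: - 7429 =- 17^1*19^1*23^1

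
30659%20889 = 9770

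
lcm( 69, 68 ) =4692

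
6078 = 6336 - 258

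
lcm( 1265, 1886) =103730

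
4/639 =4/639 = 0.01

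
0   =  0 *31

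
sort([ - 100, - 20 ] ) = [-100 , -20] 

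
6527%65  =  27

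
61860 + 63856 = 125716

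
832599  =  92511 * 9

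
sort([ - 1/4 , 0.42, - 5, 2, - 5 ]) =[ - 5, - 5, - 1/4, 0.42, 2]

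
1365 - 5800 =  - 4435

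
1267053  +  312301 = 1579354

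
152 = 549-397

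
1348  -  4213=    - 2865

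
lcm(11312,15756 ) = 441168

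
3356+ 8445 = 11801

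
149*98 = 14602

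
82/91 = 82/91  =  0.90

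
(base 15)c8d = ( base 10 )2833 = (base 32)2oh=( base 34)2fb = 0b101100010001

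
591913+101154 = 693067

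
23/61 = 23/61 = 0.38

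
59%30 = 29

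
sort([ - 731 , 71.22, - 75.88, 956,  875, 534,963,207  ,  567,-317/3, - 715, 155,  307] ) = [ - 731,- 715, - 317/3, - 75.88, 71.22 , 155, 207, 307,  534,567,  875 , 956,963]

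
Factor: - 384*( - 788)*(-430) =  - 130114560 = - 2^10*3^1*5^1 * 43^1 * 197^1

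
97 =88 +9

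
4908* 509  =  2498172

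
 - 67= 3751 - 3818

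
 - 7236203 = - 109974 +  - 7126229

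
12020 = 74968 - 62948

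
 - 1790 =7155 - 8945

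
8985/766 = 8985/766 = 11.73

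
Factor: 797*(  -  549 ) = -437553 = - 3^2*61^1*797^1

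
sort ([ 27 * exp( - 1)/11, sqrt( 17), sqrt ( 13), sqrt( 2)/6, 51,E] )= [sqrt( 2)/6,27*exp(  -  1)/11, E, sqrt(13), sqrt(17),51] 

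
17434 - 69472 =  - 52038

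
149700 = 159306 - 9606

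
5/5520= 1/1104 = 0.00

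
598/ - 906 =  - 299/453 = - 0.66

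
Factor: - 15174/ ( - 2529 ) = 2^1*3^1 = 6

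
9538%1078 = 914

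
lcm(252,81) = 2268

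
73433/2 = 36716+1/2 = 36716.50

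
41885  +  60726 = 102611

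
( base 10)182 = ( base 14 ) d0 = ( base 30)62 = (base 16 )b6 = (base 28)6E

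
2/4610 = 1/2305 = 0.00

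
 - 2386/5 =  - 478 + 4/5 = - 477.20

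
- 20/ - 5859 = 20/5859 = 0.00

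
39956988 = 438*91226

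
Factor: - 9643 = - 9643^1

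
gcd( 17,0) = 17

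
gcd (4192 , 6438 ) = 2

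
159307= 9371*17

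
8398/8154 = 1 + 122/4077=1.03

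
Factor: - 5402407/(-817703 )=19^(-1 ) * 37^1*43037^( - 1 )*146011^1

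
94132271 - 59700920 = 34431351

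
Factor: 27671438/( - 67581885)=  -  2^1*3^( - 1)*5^(-1) *7^(-1 )*17^( -1) * 23^1*47^1 *12799^1*  37861^( - 1)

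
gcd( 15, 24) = 3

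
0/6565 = 0 =0.00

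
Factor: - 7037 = -31^1 * 227^1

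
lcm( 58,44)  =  1276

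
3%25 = 3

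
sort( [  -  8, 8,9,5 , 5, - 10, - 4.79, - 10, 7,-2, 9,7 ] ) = [ - 10,-10, -8, - 4.79, - 2,5,5,7, 7, 8, 9, 9 ]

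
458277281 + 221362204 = 679639485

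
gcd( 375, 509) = 1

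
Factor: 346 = 2^1*173^1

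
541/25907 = 541/25907 = 0.02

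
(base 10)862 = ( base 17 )2gc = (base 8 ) 1536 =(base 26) 174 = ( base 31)rp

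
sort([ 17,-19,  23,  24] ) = [ - 19, 17, 23, 24 ] 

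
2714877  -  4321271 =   -  1606394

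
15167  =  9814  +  5353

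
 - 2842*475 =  - 1349950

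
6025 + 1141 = 7166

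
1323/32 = 1323/32  =  41.34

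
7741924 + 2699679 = 10441603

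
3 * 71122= 213366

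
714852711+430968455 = 1145821166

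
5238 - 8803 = - 3565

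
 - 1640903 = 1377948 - 3018851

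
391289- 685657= - 294368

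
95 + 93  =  188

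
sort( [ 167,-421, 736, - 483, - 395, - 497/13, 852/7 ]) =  [  -  483, - 421, -395, - 497/13,852/7, 167,  736]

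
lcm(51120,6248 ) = 562320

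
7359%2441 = 36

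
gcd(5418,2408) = 602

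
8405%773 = 675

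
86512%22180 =19972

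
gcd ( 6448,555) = 1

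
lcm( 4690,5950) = 398650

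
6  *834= 5004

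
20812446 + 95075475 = 115887921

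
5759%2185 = 1389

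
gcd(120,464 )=8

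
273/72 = 3 + 19/24  =  3.79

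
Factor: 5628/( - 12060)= -3^(-1)*5^( - 1 )*7^1 = -7/15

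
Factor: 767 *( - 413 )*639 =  -3^2*7^1*13^1*59^2*71^1 = -202416669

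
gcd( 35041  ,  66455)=1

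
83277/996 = 83 + 203/332= 83.61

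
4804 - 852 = 3952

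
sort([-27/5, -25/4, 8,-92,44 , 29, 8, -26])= [ - 92,-26, - 25/4,-27/5 , 8,8, 29, 44 ] 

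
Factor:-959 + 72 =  - 887   =  - 887^1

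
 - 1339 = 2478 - 3817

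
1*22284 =22284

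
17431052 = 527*33076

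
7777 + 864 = 8641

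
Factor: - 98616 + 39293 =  - 59323 = - 11^1* 5393^1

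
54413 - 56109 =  - 1696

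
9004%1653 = 739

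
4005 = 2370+1635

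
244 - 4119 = -3875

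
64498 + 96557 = 161055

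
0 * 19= 0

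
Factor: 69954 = 2^1 * 3^1*89^1*131^1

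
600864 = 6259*96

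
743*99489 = 73920327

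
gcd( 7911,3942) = 27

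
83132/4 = 20783 =20783.00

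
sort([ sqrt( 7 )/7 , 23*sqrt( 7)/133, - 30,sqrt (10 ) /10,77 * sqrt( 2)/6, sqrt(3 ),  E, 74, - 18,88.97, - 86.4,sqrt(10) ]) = [ - 86.4, - 30, - 18,sqrt( 10) /10,sqrt( 7)/7,23*sqrt( 7 )/133, sqrt( 3 ), E,sqrt(10), 77*sqrt( 2)/6,74, 88.97 ] 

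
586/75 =7 + 61/75=7.81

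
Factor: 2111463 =3^2*283^1*829^1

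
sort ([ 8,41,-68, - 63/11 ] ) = [ - 68, - 63/11,  8, 41]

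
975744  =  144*6776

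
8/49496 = 1/6187 = 0.00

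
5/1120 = 1/224=   0.00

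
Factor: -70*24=- 1680 = - 2^4*3^1*5^1*7^1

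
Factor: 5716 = 2^2*1429^1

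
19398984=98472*197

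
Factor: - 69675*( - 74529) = 3^3 *5^2 *7^2*13^2*929^1 = 5192808075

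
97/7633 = 97/7633 = 0.01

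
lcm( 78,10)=390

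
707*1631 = 1153117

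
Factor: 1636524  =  2^2*3^4*5051^1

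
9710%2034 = 1574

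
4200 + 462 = 4662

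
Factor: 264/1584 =1/6= 2^(- 1) * 3^(-1)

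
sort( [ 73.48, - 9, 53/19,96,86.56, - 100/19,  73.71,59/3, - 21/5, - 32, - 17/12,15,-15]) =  [ - 32 , - 15, - 9,-100/19, - 21/5, - 17/12,53/19, 15 , 59/3, 73.48,73.71,  86.56,  96]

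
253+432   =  685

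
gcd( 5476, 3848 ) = 148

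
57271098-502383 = 56768715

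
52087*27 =1406349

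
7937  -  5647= 2290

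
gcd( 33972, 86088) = 12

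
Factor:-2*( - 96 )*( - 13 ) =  - 2^6*3^1* 13^1 = - 2496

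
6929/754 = 533/58 = 9.19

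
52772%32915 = 19857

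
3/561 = 1/187 = 0.01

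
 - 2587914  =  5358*( - 483)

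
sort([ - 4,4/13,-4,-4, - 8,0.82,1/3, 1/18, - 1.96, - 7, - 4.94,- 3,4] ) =[ - 8,-7, - 4.94,- 4, - 4,  -  4 , - 3, - 1.96, 1/18, 4/13, 1/3,0.82,  4]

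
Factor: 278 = 2^1*139^1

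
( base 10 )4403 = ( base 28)5H7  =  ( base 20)b03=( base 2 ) 1000100110011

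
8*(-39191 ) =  - 313528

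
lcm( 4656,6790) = 162960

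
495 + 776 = 1271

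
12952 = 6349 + 6603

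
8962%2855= 397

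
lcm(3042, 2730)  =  106470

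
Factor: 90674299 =103^1*733^1*1201^1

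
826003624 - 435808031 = 390195593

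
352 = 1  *352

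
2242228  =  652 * 3439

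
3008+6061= 9069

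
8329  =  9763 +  - 1434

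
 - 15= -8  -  7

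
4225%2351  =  1874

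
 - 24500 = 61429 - 85929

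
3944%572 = 512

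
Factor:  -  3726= -2^1*3^4*23^1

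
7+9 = 16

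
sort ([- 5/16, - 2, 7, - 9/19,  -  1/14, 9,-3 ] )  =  [ - 3, - 2, - 9/19 , - 5/16  , - 1/14, 7, 9] 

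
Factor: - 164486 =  - 2^1* 7^1*31^1*379^1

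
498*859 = 427782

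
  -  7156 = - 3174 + -3982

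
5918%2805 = 308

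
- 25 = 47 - 72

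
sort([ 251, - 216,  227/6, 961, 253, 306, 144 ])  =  [ - 216, 227/6,144,251, 253, 306, 961]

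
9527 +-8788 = 739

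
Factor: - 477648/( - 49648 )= 279/29 = 3^2* 29^( - 1 )*31^1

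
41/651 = 41/651 = 0.06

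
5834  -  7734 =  - 1900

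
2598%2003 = 595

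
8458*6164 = 52135112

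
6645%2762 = 1121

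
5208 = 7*744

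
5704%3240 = 2464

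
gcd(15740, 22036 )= 3148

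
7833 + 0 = 7833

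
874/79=11 + 5/79  =  11.06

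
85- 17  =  68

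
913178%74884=14570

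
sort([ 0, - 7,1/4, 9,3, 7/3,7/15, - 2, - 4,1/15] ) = [ - 7,-4, - 2 , 0 , 1/15, 1/4, 7/15,7/3, 3, 9 ]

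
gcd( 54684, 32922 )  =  558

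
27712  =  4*6928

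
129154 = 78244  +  50910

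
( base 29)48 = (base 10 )124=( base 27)4G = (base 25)4O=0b1111100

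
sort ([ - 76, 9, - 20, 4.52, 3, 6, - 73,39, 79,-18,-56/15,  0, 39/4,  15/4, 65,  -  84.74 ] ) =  [ - 84.74, -76 , - 73,-20, - 18,-56/15, 0, 3 , 15/4, 4.52,6, 9,39/4,39, 65,79]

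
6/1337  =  6/1337 =0.00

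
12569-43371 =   -  30802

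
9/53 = 9/53=0.17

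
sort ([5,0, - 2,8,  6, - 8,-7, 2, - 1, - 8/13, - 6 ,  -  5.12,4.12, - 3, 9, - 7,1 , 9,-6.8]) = [-8, - 7, - 7,-6.8, - 6, - 5.12,- 3,-2,-1, - 8/13, 0, 1, 2, 4.12, 5,6,8  ,  9,9 ]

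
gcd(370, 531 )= 1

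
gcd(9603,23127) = 3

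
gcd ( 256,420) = 4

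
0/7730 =0  =  0.00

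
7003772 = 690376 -  -  6313396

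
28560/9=9520/3 = 3173.33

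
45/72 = 5/8=0.62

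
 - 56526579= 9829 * ( - 5751 )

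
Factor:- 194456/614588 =-218/689 = - 2^1 *13^( - 1 )*53^( - 1)*109^1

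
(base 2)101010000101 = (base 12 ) 1685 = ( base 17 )957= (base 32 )2K5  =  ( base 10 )2693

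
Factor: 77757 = 3^1*25919^1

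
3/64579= 3/64579 = 0.00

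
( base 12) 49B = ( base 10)695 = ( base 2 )1010110111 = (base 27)PK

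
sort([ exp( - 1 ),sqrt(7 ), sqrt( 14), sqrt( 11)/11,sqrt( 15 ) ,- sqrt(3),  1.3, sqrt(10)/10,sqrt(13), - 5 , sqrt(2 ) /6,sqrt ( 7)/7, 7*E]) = [ - 5, - sqrt( 3 ), sqrt( 2) /6, sqrt( 11)/11, sqrt ( 10 )/10,exp(-1),  sqrt ( 7 ) /7,  1.3, sqrt(7),  sqrt( 13), sqrt ( 14),sqrt (15 ),7*E] 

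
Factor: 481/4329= 1/9  =  3^(-2 )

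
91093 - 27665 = 63428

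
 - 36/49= - 36/49 = - 0.73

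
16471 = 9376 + 7095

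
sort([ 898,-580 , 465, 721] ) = [ - 580 , 465,721 , 898] 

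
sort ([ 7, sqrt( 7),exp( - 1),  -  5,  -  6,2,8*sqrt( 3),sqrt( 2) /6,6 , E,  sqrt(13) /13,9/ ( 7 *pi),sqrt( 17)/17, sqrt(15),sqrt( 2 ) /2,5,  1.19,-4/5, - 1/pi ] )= [  -  6,-5 ,- 4/5, - 1/pi, sqrt (2)/6,sqrt( 17 )/17,sqrt( 13) /13 , exp( - 1 ),9/ ( 7 * pi), sqrt(2 ) /2,1.19, 2, sqrt ( 7),E, sqrt(15),5,6, 7,8*sqrt( 3 )]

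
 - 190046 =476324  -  666370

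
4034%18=2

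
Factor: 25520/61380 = 116/279 =2^2*3^( - 2)*29^1*31^( - 1)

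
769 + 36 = 805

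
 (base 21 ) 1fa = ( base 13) 46C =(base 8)1376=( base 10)766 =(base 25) 15G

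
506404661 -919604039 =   -  413199378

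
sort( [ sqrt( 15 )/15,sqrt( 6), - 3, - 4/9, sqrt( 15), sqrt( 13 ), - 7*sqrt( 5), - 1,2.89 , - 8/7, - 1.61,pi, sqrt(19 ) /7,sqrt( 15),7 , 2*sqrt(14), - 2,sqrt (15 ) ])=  [ - 7 * sqrt( 5 ),- 3, - 2, - 1.61 , - 8/7, -1, - 4/9  ,  sqrt(15) /15, sqrt( 19)/7,sqrt( 6),  2.89,pi, sqrt ( 13 ),  sqrt( 15),sqrt( 15 ),sqrt (15),  7, 2*sqrt(14)]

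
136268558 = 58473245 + 77795313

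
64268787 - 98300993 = -34032206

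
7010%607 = 333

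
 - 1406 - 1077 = -2483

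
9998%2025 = 1898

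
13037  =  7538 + 5499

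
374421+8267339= 8641760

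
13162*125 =1645250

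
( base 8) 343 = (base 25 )92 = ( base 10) 227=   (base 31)7A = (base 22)A7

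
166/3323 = 166/3323 = 0.05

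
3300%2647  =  653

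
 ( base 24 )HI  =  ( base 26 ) ga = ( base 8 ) 652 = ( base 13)26a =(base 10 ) 426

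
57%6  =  3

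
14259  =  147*97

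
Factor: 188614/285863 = 2^1*179^( - 1 )*1597^ ( - 1 )*94307^1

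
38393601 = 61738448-23344847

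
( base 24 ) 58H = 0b110000010001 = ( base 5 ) 44324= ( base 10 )3089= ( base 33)2RK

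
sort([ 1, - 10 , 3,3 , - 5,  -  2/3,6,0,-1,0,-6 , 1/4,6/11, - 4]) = [ - 10, - 6,- 5,-4,-1 ,  -  2/3,0, 0,1/4, 6/11, 1, 3,3,6 ] 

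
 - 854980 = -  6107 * 140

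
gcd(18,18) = 18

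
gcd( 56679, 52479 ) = 21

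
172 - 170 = 2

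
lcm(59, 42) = 2478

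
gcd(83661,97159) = 1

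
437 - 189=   248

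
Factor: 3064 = 2^3  *  383^1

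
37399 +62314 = 99713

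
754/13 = 58 = 58.00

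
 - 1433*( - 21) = 30093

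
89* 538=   47882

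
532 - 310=222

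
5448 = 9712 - 4264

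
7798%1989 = 1831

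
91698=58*1581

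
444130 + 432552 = 876682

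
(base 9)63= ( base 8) 71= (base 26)25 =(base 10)57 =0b111001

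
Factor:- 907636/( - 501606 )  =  2^1*3^( - 3)*7^( - 1)*103^1*1327^( - 1 )*2203^1 = 453818/250803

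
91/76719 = 91/76719 = 0.00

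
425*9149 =3888325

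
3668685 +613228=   4281913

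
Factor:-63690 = -2^1*3^1*5^1* 11^1*193^1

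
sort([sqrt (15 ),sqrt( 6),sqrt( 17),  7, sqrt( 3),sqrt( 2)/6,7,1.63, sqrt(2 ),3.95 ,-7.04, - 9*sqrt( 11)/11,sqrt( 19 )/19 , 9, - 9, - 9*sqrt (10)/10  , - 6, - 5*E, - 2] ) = [ - 5*E, - 9, - 7.04, - 6, - 9*sqrt(  10)/10, - 9*sqrt(11) /11 ,  -  2,sqrt (19) /19,sqrt( 2)/6, sqrt( 2 ),1.63, sqrt( 3),sqrt( 6 ),sqrt( 15), 3.95,sqrt (17 ),7 , 7,9] 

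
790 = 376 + 414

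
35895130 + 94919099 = 130814229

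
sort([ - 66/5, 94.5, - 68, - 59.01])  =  [ - 68,-59.01, - 66/5 , 94.5]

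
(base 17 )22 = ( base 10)36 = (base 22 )1E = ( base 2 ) 100100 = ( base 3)1100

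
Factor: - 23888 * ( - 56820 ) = 2^6 * 3^1 * 5^1  *947^1*1493^1 = 1357316160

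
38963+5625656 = 5664619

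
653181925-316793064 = 336388861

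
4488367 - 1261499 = 3226868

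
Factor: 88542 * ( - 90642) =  - 2^2*3^3*4919^1 * 15107^1  =  -8025623964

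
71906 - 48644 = 23262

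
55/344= 55/344 = 0.16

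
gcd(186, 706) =2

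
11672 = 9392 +2280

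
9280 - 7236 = 2044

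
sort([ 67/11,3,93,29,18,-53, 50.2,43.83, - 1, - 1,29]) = [ - 53,  -  1,-1,3,67/11,  18,29,29,43.83, 50.2,93 ]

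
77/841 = 77/841  =  0.09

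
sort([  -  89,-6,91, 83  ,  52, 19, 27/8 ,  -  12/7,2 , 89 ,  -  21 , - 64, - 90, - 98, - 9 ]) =[-98, - 90,  -  89, -64, - 21,-9 , -6, - 12/7, 2,27/8, 19,52,83, 89,91 ] 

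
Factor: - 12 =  - 2^2*3^1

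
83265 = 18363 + 64902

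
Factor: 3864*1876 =7248864 = 2^5*3^1*7^2*23^1*67^1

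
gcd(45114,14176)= 2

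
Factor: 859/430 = 2^( - 1)*5^( - 1 ) * 43^( - 1 )*859^1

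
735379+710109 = 1445488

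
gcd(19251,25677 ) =27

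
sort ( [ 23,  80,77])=[ 23,77,80]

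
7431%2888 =1655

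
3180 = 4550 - 1370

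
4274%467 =71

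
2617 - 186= 2431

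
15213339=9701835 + 5511504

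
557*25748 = 14341636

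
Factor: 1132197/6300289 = 3^1* 11^2* 367^ ( - 1)*3119^1*17167^( - 1 ) 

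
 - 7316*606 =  - 4433496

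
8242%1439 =1047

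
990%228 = 78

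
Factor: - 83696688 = -2^4*3^2*581227^1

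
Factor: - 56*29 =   -  1624 = - 2^3*7^1*29^1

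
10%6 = 4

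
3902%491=465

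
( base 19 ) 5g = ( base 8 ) 157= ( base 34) 39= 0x6F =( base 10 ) 111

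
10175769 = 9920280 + 255489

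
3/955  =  3/955 = 0.00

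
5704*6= 34224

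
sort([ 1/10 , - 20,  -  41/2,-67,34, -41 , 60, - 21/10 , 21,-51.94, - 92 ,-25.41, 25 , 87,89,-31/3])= [- 92,-67, -51.94 , - 41, - 25.41,-41/2 , - 20, - 31/3,-21/10 , 1/10,  21,25 , 34 , 60  ,  87, 89] 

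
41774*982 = 41022068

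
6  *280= 1680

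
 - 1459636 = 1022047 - 2481683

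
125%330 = 125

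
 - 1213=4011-5224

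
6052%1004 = 28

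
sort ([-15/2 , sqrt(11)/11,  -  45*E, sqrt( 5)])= [-45*E, - 15/2, sqrt(11 ) /11,  sqrt( 5) ]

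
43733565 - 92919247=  - 49185682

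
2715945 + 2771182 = 5487127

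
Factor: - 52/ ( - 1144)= 1/22=2^( - 1)*11^(  -  1 )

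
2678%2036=642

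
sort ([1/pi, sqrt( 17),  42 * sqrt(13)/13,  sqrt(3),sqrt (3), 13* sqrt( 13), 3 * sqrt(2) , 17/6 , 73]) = [1/pi,  sqrt (3), sqrt(3), 17/6,  sqrt( 17),3  *sqrt(2), 42*sqrt( 13)/13, 13*sqrt(13), 73 ] 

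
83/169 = 83/169=0.49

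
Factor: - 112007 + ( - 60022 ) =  - 172029 =-3^1  *  11^1* 13^1*401^1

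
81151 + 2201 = 83352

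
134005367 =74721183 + 59284184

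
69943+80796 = 150739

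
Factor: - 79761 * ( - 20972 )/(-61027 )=-2^2*3^1*7^2* 11^1*107^1*2417^1*61027^( - 1) = - 1672747692/61027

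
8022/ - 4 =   -  2006+1/2 =- 2005.50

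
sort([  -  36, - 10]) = [ - 36, - 10]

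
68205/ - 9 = - 22735/3  =  - 7578.33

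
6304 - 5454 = 850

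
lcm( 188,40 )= 1880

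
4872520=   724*6730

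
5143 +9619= 14762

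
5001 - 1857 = 3144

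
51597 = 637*81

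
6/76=3/38 = 0.08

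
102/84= 1 + 3/14 =1.21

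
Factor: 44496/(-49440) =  -9/10=- 2^(  -  1)*3^2*5^( - 1)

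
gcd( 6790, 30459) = 1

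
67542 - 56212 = 11330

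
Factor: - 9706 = - 2^1 *23^1*211^1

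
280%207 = 73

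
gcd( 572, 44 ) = 44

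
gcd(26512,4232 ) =8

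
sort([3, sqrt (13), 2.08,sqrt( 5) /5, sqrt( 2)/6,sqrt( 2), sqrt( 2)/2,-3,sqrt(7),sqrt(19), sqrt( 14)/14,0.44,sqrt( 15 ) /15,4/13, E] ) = [ - 3,sqrt( 2)/6,sqrt( 15)/15,sqrt( 14)/14,  4/13  ,  0.44, sqrt( 5 )/5, sqrt( 2 ) /2,  sqrt( 2), 2.08, sqrt( 7 ), E, 3,sqrt(13),sqrt( 19)]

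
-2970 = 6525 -9495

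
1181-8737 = -7556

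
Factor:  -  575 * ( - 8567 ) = 5^2 * 13^1 * 23^1*659^1 = 4926025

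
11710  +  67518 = 79228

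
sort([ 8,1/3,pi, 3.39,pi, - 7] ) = [-7,1/3,pi,pi,3.39, 8 ] 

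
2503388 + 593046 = 3096434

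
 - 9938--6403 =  - 3535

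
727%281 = 165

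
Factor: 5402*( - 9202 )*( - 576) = 28632501504 = 2^8*3^2*37^1*43^1*73^1*107^1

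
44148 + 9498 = 53646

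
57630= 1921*30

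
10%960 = 10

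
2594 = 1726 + 868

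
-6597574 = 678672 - 7276246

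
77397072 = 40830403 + 36566669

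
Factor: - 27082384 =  - 2^4 *7^1*241807^1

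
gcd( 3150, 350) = 350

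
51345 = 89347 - 38002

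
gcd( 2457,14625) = 117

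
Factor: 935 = 5^1*11^1*17^1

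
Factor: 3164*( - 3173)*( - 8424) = 2^5*3^4*7^1*13^1*19^1*113^1*167^1 = 84571669728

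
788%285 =218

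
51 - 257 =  - 206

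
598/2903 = 598/2903  =  0.21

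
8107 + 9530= 17637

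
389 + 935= 1324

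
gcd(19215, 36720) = 45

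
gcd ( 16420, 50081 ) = 821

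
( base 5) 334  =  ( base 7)163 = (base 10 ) 94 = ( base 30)34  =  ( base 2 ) 1011110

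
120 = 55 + 65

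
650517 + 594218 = 1244735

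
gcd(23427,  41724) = 171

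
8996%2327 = 2015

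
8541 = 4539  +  4002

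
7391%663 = 98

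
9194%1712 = 634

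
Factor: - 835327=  - 835327^1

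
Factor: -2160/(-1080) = 2^1 = 2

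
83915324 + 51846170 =135761494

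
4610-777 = 3833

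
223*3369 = 751287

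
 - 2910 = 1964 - 4874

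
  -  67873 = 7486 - 75359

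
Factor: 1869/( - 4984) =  - 2^ (- 3)*3^1 = - 3/8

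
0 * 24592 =0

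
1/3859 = 1/3859 = 0.00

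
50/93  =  50/93  =  0.54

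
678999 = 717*947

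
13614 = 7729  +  5885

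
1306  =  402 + 904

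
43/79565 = 43/79565 = 0.00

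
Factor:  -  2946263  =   - 2946263^1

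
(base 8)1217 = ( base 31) L4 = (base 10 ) 655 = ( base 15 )2DA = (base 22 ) 17h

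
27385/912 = 27385/912 = 30.03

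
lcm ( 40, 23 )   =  920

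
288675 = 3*96225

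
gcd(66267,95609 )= 1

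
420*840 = 352800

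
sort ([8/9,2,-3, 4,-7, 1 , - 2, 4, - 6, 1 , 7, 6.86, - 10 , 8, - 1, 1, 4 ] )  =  [ - 10, - 7, - 6, - 3,-2, - 1, 8/9,1, 1,1, 2,4,4,4,  6.86,7,8 ] 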